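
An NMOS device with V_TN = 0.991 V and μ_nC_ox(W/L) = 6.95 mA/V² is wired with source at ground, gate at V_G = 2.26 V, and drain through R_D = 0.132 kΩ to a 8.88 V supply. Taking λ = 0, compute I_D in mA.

I_D = 5.60 mA

V_GS = V_G = 2.26 V, so V_ov = 2.26 − 0.991 = 1.27 V.
Assume saturation: I_D = ½ k_n V_ov² = 0.5 × 6.95 × 1.27² = 5.6 mA, giving V_DS = V_DD − I_D R_D = 8.88 − 5.6 × 0.132 = 8.14 V.
V_DS = 8.14 V ≥ V_ov = 1.27 V, confirming saturation.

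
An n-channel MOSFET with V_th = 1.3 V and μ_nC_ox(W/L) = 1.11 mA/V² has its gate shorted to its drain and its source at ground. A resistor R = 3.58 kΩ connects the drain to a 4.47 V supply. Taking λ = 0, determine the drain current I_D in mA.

I_D = 0.596 mA

With gate tied to drain, V_GS = V_DS ≥ V_GS − V_th, so the device is in saturation.
KCL at the drain: ½ k_n (V_GS − V_th)² = (V_DD − V_GS)/R.
Let x = V_GS − 1.3. Then 1.99 x² + x − 3.17 = 0, giving x = 1.04 V (positive root), so V_GS = 2.34 V.
I_D = (V_DD − V_GS)/R = (4.47 − 2.34) / 3.58 = 0.596 mA.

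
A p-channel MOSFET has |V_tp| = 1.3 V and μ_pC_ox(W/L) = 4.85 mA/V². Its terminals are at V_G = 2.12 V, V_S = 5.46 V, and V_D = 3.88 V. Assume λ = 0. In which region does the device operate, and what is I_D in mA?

Triode; I_D = 9.58 mA

V_SG = V_S − V_G = 5.46 − 2.12 = 3.34 V; V_SD = V_S − V_D = 5.46 − 3.88 = 1.58 V.
V_ov = V_SG − |V_tp| = 3.34 − 1.3 = 2.04 V.
Since V_SD = 1.58 V < V_ov = 2.04 V, the device is in the triode region.
I_D = k_p [V_ov · V_SD − ½ V_SD²] = 4.85 × [2.04 × 1.58 − 0.5 × 1.58²] = 9.58 mA.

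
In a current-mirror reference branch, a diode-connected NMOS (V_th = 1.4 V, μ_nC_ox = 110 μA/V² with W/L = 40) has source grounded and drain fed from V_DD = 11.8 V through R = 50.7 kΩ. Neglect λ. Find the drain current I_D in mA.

I_D = 0.199 mA

With gate tied to drain, V_GS = V_DS ≥ V_GS − V_th, so the device is in saturation.
k_n = μ_nC_ox · (W/L) = 4.4 mA/V².
KCL at the drain: ½ k_n (V_GS − V_th)² = (V_DD − V_GS)/R.
Let x = V_GS − 1.4. Then 112 x² + x − 10.4 = 0, giving x = 0.301 V (positive root), so V_GS = 1.7 V.
I_D = (V_DD − V_GS)/R = (11.8 − 1.7) / 50.7 = 0.199 mA.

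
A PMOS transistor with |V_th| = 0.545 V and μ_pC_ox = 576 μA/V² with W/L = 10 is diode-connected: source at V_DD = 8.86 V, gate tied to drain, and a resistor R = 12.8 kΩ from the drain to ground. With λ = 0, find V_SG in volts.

V_SG = 1.01 V

With gate tied to drain, V_SG = V_SD ≥ V_SG − |V_th|, so the device is in saturation.
k_p = μ_pC_ox · (W/L) = 5.76 mA/V².
KCL at the drain: ½ k_p (V_SG − |V_th|)² = (V_DD − V_SG)/R.
Let x = V_SG − 0.545. Then 36.9 x² + x − 8.315 = 0, giving x = 0.462 V (positive root), so V_SG = 1.01 V.
I_D = (V_DD − V_SG)/R = (8.86 − 1.01) / 12.8 = 0.614 mA.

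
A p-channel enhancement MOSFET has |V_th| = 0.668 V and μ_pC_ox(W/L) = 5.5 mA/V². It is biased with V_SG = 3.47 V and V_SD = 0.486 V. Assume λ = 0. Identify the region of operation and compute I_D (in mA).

Triode; I_D = 6.84 mA

V_ov = V_SG − |V_th| = 3.47 − 0.668 = 2.8 V.
Since V_SD = 0.486 V < V_ov = 2.8 V, the device is in the triode region.
I_D = k_p [V_ov · V_SD − ½ V_SD²] = 5.5 × [2.8 × 0.486 − 0.5 × 0.486²] = 6.84 mA.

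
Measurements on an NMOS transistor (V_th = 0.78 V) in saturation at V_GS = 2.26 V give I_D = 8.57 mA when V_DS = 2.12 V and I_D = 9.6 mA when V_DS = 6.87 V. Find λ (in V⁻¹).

λ = 0.0267 V⁻¹

With V_GS fixed, I_D ∝ (1 + λ V_DS) in saturation, so I_D2/I_D1 = (1 + λ V_DS2)/(1 + λ V_DS1).
9.6/8.57 = 1.12 = (1 + 6.87 λ)/(1 + 2.12 λ).
Solving: λ (I_D1 V_DS2 − I_D2 V_DS1) = I_D2 − I_D1, so λ = (9.6 − 8.57) / (8.57 × 6.87 − 9.6 × 2.12) = 1.03 / 38.5 = 0.0267 V⁻¹.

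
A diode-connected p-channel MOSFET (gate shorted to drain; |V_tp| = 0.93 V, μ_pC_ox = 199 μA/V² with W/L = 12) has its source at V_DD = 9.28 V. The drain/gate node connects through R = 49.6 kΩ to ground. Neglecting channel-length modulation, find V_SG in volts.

With gate tied to drain, V_SG = V_SD ≥ V_SG − |V_tp|, so the device is in saturation.
k_p = μ_pC_ox · (W/L) = 2.388 mA/V².
KCL at the drain: ½ k_p (V_SG − |V_tp|)² = (V_DD − V_SG)/R.
Let x = V_SG − 0.93. Then 59.2 x² + x − 8.35 = 0, giving x = 0.367 V (positive root), so V_SG = 1.3 V.
I_D = (V_DD − V_SG)/R = (9.28 − 1.3) / 49.6 = 0.161 mA.

V_SG = 1.30 V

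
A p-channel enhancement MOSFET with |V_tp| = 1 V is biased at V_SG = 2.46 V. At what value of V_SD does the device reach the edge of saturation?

The boundary between triode and saturation is V_SD = V_SG − |V_tp| = V_ov.
V_ov = 2.46 − 1 = 1.46 V.

V_SD,sat = 1.46 V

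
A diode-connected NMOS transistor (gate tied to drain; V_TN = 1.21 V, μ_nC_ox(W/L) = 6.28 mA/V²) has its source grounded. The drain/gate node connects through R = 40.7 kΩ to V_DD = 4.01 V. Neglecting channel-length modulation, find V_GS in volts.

V_GS = 1.35 V

With gate tied to drain, V_GS = V_DS ≥ V_GS − V_TN, so the device is in saturation.
KCL at the drain: ½ k_n (V_GS − V_TN)² = (V_DD − V_GS)/R.
Let x = V_GS − 1.21. Then 128 x² + x − 2.8 = 0, giving x = 0.144 V (positive root), so V_GS = 1.35 V.
I_D = (V_DD − V_GS)/R = (4.01 − 1.35) / 40.7 = 0.0653 mA.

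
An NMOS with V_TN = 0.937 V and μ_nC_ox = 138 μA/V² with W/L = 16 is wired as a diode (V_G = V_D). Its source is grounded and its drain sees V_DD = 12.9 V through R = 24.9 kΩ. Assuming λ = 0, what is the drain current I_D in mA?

With gate tied to drain, V_GS = V_DS ≥ V_GS − V_TN, so the device is in saturation.
k_n = μ_nC_ox · (W/L) = 2.208 mA/V².
KCL at the drain: ½ k_n (V_GS − V_TN)² = (V_DD − V_GS)/R.
Let x = V_GS − 0.937. Then 27.5 x² + x − 11.96 = 0, giving x = 0.642 V (positive root), so V_GS = 1.58 V.
I_D = (V_DD − V_GS)/R = (12.9 − 1.58) / 24.9 = 0.455 mA.

I_D = 0.455 mA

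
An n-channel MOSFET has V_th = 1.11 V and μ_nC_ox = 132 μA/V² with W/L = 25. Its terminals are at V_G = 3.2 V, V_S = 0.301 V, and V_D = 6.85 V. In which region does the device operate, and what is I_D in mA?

Saturation; I_D = 5.28 mA

V_GS = V_G − V_S = 3.2 − 0.301 = 2.9 V; V_DS = V_D − V_S = 6.85 − 0.301 = 6.55 V.
k_n = μ_nC_ox · (W/L) = 3.3 mA/V².
V_ov = V_GS − V_th = 2.9 − 1.11 = 1.79 V.
Since V_DS = 6.55 V ≥ V_ov = 1.79 V, the device is in saturation.
I_D = ½ k_n V_ov² = 0.5 × 3.3 × 1.79² = 5.28 mA.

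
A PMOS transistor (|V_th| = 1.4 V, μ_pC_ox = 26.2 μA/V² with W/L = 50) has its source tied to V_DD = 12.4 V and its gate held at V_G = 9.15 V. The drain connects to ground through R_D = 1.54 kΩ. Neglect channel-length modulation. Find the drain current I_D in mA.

I_D = 2.24 mA

V_SG = V_DD − V_G = 12.4 − 9.15 = 3.25 V, so V_ov = 3.25 − 1.4 = 1.85 V.
k_p = μ_pC_ox · (W/L) = 1.31 mA/V².
Assume saturation: I_D = ½ k_p V_ov² = 0.5 × 1.31 × 1.85² = 2.24 mA, giving V_SD = V_DD − I_D R_D = 12.4 − 2.24 × 1.54 = 8.95 V.
V_SD = 8.95 V ≥ V_ov = 1.85 V, confirming saturation.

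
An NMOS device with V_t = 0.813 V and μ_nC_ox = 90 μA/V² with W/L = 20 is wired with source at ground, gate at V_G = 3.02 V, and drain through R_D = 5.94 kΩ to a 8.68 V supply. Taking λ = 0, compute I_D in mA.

I_D = 1.40 mA

V_GS = V_G = 3.02 V, so V_ov = 3.02 − 0.813 = 2.21 V.
k_n = μ_nC_ox · (W/L) = 1.8 mA/V².
Assume saturation: I_D = ½ k_n V_ov² = 0.5 × 1.8 × 2.21² = 4.38 mA, giving V_DS = V_DD − I_D R_D = 8.68 − 4.38 × 5.94 = -17.4 V.
But -17.4 V < V_ov = 2.21 V, so the device is actually in triode.
In triode I_D = k_n[V_ov V_DS − ½ V_DS²] and I_D = (V_DD − V_DS)/R_D. Equating: 5.35 V_DS² − 24.6 V_DS + 8.68 = 0, giving V_DS = 0.385 V (the root below V_ov).
I_D = (8.68 − 0.385) / 5.94 = 1.4 mA.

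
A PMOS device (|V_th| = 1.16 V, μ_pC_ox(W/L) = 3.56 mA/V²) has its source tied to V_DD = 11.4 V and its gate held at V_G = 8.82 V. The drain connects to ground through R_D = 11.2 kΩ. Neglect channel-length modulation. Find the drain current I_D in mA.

V_SG = V_DD − V_G = 11.4 − 8.82 = 2.58 V, so V_ov = 2.58 − 1.16 = 1.42 V.
Assume saturation: I_D = ½ k_p V_ov² = 0.5 × 3.56 × 1.42² = 3.59 mA, giving V_SD = V_DD − I_D R_D = 11.4 − 3.59 × 11.2 = -28.8 V.
But -28.8 V < V_ov = 1.42 V, so the device is actually in triode.
In triode I_D = k_p[V_ov V_SD − ½ V_SD²] and I_D = (V_DD − V_SD)/R_D. Equating: 19.9 V_SD² − 57.62 V_SD + 11.4 = 0, giving V_SD = 0.214 V (the root below V_ov).
I_D = (11.4 − 0.214) / 11.2 = 0.999 mA.

I_D = 0.999 mA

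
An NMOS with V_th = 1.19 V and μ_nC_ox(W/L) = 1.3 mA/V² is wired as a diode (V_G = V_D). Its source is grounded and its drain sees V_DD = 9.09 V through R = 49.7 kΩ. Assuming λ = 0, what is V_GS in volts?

With gate tied to drain, V_GS = V_DS ≥ V_GS − V_th, so the device is in saturation.
KCL at the drain: ½ k_n (V_GS − V_th)² = (V_DD − V_GS)/R.
Let x = V_GS − 1.19. Then 32.3 x² + x − 7.9 = 0, giving x = 0.479 V (positive root), so V_GS = 1.67 V.
I_D = (V_DD − V_GS)/R = (9.09 − 1.67) / 49.7 = 0.149 mA.

V_GS = 1.67 V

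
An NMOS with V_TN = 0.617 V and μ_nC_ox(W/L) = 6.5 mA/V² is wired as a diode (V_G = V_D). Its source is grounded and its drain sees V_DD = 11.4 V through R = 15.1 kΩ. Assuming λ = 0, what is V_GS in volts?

V_GS = 1.08 V

With gate tied to drain, V_GS = V_DS ≥ V_GS − V_TN, so the device is in saturation.
KCL at the drain: ½ k_n (V_GS − V_TN)² = (V_DD − V_GS)/R.
Let x = V_GS − 0.617. Then 49.1 x² + x − 10.78 = 0, giving x = 0.459 V (positive root), so V_GS = 1.08 V.
I_D = (V_DD − V_GS)/R = (11.4 − 1.08) / 15.1 = 0.684 mA.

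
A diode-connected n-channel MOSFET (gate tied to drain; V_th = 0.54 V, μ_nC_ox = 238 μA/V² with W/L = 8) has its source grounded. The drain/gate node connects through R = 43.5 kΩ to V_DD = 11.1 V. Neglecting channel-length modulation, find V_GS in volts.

V_GS = 1.03 V

With gate tied to drain, V_GS = V_DS ≥ V_GS − V_th, so the device is in saturation.
k_n = μ_nC_ox · (W/L) = 1.904 mA/V².
KCL at the drain: ½ k_n (V_GS − V_th)² = (V_DD − V_GS)/R.
Let x = V_GS − 0.54. Then 41.4 x² + x − 10.56 = 0, giving x = 0.493 V (positive root), so V_GS = 1.03 V.
I_D = (V_DD − V_GS)/R = (11.1 − 1.03) / 43.5 = 0.231 mA.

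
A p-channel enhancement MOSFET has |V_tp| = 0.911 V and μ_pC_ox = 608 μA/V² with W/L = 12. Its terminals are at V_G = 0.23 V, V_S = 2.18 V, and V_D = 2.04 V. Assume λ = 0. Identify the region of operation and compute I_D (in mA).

Triode; I_D = 0.990 mA

V_SG = V_S − V_G = 2.18 − 0.23 = 1.95 V; V_SD = V_S − V_D = 2.18 − 2.04 = 0.14 V.
k_p = μ_pC_ox · (W/L) = 7.296 mA/V².
V_ov = V_SG − |V_tp| = 1.95 − 0.911 = 1.04 V.
Since V_SD = 0.14 V < V_ov = 1.04 V, the device is in the triode region.
I_D = k_p [V_ov · V_SD − ½ V_SD²] = 7.296 × [1.04 × 0.14 − 0.5 × 0.14²] = 0.99 mA.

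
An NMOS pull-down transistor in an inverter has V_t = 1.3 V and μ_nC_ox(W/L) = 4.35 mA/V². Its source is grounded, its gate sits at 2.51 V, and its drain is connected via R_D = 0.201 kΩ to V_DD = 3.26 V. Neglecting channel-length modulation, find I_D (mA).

I_D = 3.18 mA

V_GS = V_G = 2.51 V, so V_ov = 2.51 − 1.3 = 1.21 V.
Assume saturation: I_D = ½ k_n V_ov² = 0.5 × 4.35 × 1.21² = 3.18 mA, giving V_DS = V_DD − I_D R_D = 3.26 − 3.18 × 0.201 = 2.62 V.
V_DS = 2.62 V ≥ V_ov = 1.21 V, confirming saturation.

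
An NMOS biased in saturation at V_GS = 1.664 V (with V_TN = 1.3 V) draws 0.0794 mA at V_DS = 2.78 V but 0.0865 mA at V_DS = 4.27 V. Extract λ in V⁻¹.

λ = 0.0720 V⁻¹

With V_GS fixed, I_D ∝ (1 + λ V_DS) in saturation, so I_D2/I_D1 = (1 + λ V_DS2)/(1 + λ V_DS1).
0.0865/0.0794 = 1.089 = (1 + 4.27 λ)/(1 + 2.78 λ).
Solving: λ (I_D1 V_DS2 − I_D2 V_DS1) = I_D2 − I_D1, so λ = (0.0865 − 0.0794) / (0.0794 × 4.27 − 0.0865 × 2.78) = 0.0071 / 0.0986 = 0.072 V⁻¹.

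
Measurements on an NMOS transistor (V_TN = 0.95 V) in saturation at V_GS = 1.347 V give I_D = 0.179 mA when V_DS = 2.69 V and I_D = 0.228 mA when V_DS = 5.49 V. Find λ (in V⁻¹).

With V_GS fixed, I_D ∝ (1 + λ V_DS) in saturation, so I_D2/I_D1 = (1 + λ V_DS2)/(1 + λ V_DS1).
0.228/0.179 = 1.274 = (1 + 5.49 λ)/(1 + 2.69 λ).
Solving: λ (I_D1 V_DS2 − I_D2 V_DS1) = I_D2 − I_D1, so λ = (0.228 − 0.179) / (0.179 × 5.49 − 0.228 × 2.69) = 0.049 / 0.369 = 0.133 V⁻¹.

λ = 0.133 V⁻¹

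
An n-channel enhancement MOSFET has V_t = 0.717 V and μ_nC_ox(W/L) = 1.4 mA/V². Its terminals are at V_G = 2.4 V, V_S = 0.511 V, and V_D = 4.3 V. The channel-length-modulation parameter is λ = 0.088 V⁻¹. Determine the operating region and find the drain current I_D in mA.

Saturation; I_D = 1.28 mA

V_GS = V_G − V_S = 2.4 − 0.511 = 1.89 V; V_DS = V_D − V_S = 4.3 − 0.511 = 3.79 V.
V_ov = V_GS − V_t = 1.89 − 0.717 = 1.17 V.
Since V_DS = 3.79 V ≥ V_ov = 1.17 V, the device is in saturation.
I_D = ½ k_n V_ov² (1 + λ V_DS) = 0.5 × 1.4 × 1.17² × (1 + 0.088 × 3.79) = 1.28 mA.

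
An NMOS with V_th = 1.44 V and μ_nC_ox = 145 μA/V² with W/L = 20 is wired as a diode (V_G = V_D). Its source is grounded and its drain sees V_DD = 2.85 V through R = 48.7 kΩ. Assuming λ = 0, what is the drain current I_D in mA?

With gate tied to drain, V_GS = V_DS ≥ V_GS − V_th, so the device is in saturation.
k_n = μ_nC_ox · (W/L) = 2.9 mA/V².
KCL at the drain: ½ k_n (V_GS − V_th)² = (V_DD − V_GS)/R.
Let x = V_GS − 1.44. Then 70.6 x² + x − 1.41 = 0, giving x = 0.134 V (positive root), so V_GS = 1.57 V.
I_D = (V_DD − V_GS)/R = (2.85 − 1.57) / 48.7 = 0.0262 mA.

I_D = 0.0262 mA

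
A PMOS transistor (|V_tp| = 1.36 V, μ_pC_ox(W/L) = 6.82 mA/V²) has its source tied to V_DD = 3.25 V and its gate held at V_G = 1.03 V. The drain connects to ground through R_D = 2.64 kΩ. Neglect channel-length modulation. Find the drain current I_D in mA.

V_SG = V_DD − V_G = 3.25 − 1.03 = 2.22 V, so V_ov = 2.22 − 1.36 = 0.86 V.
Assume saturation: I_D = ½ k_p V_ov² = 0.5 × 6.82 × 0.86² = 2.52 mA, giving V_SD = V_DD − I_D R_D = 3.25 − 2.52 × 2.64 = -3.41 V.
But -3.41 V < V_ov = 0.86 V, so the device is actually in triode.
In triode I_D = k_p[V_ov V_SD − ½ V_SD²] and I_D = (V_DD − V_SD)/R_D. Equating: 9 V_SD² − 16.48 V_SD + 3.25 = 0, giving V_SD = 0.225 V (the root below V_ov).
I_D = (3.25 − 0.225) / 2.64 = 1.15 mA.

I_D = 1.15 mA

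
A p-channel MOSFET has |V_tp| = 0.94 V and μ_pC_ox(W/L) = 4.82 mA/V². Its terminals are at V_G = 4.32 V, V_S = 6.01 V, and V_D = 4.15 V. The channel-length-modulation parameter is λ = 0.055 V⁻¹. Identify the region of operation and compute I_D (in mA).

V_SG = V_S − V_G = 6.01 − 4.32 = 1.69 V; V_SD = V_S − V_D = 6.01 − 4.15 = 1.86 V.
V_ov = V_SG − |V_tp| = 1.69 − 0.94 = 0.75 V.
Since V_SD = 1.86 V ≥ V_ov = 0.75 V, the device is in saturation.
I_D = ½ k_p V_ov² (1 + λ V_SD) = 0.5 × 4.82 × 0.75² × (1 + 0.055 × 1.86) = 1.49 mA.

Saturation; I_D = 1.49 mA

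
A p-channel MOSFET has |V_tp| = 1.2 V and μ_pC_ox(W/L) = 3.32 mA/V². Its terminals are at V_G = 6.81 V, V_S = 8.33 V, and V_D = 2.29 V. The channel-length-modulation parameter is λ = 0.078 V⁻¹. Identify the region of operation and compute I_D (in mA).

V_SG = V_S − V_G = 8.33 − 6.81 = 1.52 V; V_SD = V_S − V_D = 8.33 − 2.29 = 6.04 V.
V_ov = V_SG − |V_tp| = 1.52 − 1.2 = 0.32 V.
Since V_SD = 6.04 V ≥ V_ov = 0.32 V, the device is in saturation.
I_D = ½ k_p V_ov² (1 + λ V_SD) = 0.5 × 3.32 × 0.32² × (1 + 0.078 × 6.04) = 0.25 mA.

Saturation; I_D = 0.250 mA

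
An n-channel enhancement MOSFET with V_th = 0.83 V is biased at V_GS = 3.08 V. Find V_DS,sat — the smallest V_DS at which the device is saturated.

The boundary between triode and saturation is V_DS = V_GS − V_th = V_ov.
V_ov = 3.08 − 0.83 = 2.25 V.

V_DS,sat = 2.25 V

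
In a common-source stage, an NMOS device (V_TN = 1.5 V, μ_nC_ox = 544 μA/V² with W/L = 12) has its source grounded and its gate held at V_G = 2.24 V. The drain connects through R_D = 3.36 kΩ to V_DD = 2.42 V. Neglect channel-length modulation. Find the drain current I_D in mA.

I_D = 0.674 mA

V_GS = V_G = 2.24 V, so V_ov = 2.24 − 1.5 = 0.74 V.
k_n = μ_nC_ox · (W/L) = 6.528 mA/V².
Assume saturation: I_D = ½ k_n V_ov² = 0.5 × 6.528 × 0.74² = 1.79 mA, giving V_DS = V_DD − I_D R_D = 2.42 − 1.79 × 3.36 = -3.59 V.
But -3.59 V < V_ov = 0.74 V, so the device is actually in triode.
In triode I_D = k_n[V_ov V_DS − ½ V_DS²] and I_D = (V_DD − V_DS)/R_D. Equating: 11 V_DS² − 17.23 V_DS + 2.42 = 0, giving V_DS = 0.156 V (the root below V_ov).
I_D = (2.42 − 0.156) / 3.36 = 0.674 mA.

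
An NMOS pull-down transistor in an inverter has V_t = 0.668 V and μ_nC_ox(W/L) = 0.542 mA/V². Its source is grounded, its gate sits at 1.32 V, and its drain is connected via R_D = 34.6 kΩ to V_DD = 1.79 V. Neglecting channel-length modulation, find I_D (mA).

V_GS = V_G = 1.32 V, so V_ov = 1.32 − 0.668 = 0.652 V.
Assume saturation: I_D = ½ k_n V_ov² = 0.5 × 0.542 × 0.652² = 0.115 mA, giving V_DS = V_DD − I_D R_D = 1.79 − 0.115 × 34.6 = -2.2 V.
But -2.2 V < V_ov = 0.652 V, so the device is actually in triode.
In triode I_D = k_n[V_ov V_DS − ½ V_DS²] and I_D = (V_DD − V_DS)/R_D. Equating: 9.38 V_DS² − 13.23 V_DS + 1.79 = 0, giving V_DS = 0.152 V (the root below V_ov).
I_D = (1.79 − 0.152) / 34.6 = 0.0474 mA.

I_D = 0.0474 mA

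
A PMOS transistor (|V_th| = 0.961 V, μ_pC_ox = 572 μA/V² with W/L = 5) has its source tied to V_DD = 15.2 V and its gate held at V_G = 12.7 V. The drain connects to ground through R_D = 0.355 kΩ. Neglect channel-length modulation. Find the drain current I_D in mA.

I_D = 3.39 mA

V_SG = V_DD − V_G = 15.2 − 12.7 = 2.5 V, so V_ov = 2.5 − 0.961 = 1.54 V.
k_p = μ_pC_ox · (W/L) = 2.86 mA/V².
Assume saturation: I_D = ½ k_p V_ov² = 0.5 × 2.86 × 1.54² = 3.39 mA, giving V_SD = V_DD − I_D R_D = 15.2 − 3.39 × 0.355 = 14 V.
V_SD = 14 V ≥ V_ov = 1.54 V, confirming saturation.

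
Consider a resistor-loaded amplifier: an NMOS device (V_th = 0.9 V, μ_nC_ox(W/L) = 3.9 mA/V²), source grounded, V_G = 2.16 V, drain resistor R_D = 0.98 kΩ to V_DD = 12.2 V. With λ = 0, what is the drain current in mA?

I_D = 3.10 mA

V_GS = V_G = 2.16 V, so V_ov = 2.16 − 0.9 = 1.26 V.
Assume saturation: I_D = ½ k_n V_ov² = 0.5 × 3.9 × 1.26² = 3.1 mA, giving V_DS = V_DD − I_D R_D = 12.2 − 3.1 × 0.98 = 9.17 V.
V_DS = 9.17 V ≥ V_ov = 1.26 V, confirming saturation.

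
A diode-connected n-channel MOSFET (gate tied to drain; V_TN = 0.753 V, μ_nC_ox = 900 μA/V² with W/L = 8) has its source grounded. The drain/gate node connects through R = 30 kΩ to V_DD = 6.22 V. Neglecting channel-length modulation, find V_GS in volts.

V_GS = 0.973 V

With gate tied to drain, V_GS = V_DS ≥ V_GS − V_TN, so the device is in saturation.
k_n = μ_nC_ox · (W/L) = 7.2 mA/V².
KCL at the drain: ½ k_n (V_GS − V_TN)² = (V_DD − V_GS)/R.
Let x = V_GS − 0.753. Then 108 x² + x − 5.467 = 0, giving x = 0.22 V (positive root), so V_GS = 0.973 V.
I_D = (V_DD − V_GS)/R = (6.22 − 0.973) / 30 = 0.175 mA.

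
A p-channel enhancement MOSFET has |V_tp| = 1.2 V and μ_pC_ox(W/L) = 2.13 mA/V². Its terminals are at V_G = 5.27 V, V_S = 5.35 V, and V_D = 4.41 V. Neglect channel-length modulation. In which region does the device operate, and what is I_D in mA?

V_SG = V_S − V_G = 5.35 − 5.27 = 0.08 V; V_SD = V_S − V_D = 5.35 − 4.41 = 0.94 V.
V_SG = 0.08 V < |V_tp| = 1.2 V, so the transistor is in cutoff.

Cutoff; I_D = 0 mA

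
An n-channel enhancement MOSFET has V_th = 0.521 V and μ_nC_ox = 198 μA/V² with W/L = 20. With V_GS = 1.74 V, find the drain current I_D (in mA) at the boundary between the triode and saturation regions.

I_D = 2.94 mA

At the boundary V_DS = V_ov = V_GS − V_th = 1.74 − 0.521 = 1.22 V.
k_n = μ_nC_ox · (W/L) = 3.96 mA/V².
I_D = ½ k_n V_ov² = 0.5 × 3.96 × 1.22² = 2.94 mA.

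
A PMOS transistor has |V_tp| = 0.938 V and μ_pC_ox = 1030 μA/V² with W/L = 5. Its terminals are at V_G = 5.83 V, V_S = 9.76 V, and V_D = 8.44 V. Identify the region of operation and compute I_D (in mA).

Triode; I_D = 15.9 mA

V_SG = V_S − V_G = 9.76 − 5.83 = 3.93 V; V_SD = V_S − V_D = 9.76 − 8.44 = 1.32 V.
k_p = μ_pC_ox · (W/L) = 5.15 mA/V².
V_ov = V_SG − |V_tp| = 3.93 − 0.938 = 2.99 V.
Since V_SD = 1.32 V < V_ov = 2.99 V, the device is in the triode region.
I_D = k_p [V_ov · V_SD − ½ V_SD²] = 5.15 × [2.99 × 1.32 − 0.5 × 1.32²] = 15.9 mA.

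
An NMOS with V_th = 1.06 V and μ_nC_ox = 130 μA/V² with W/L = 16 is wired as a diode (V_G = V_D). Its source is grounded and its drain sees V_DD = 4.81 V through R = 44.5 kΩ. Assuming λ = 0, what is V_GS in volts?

With gate tied to drain, V_GS = V_DS ≥ V_GS − V_th, so the device is in saturation.
k_n = μ_nC_ox · (W/L) = 2.08 mA/V².
KCL at the drain: ½ k_n (V_GS − V_th)² = (V_DD − V_GS)/R.
Let x = V_GS − 1.06. Then 46.3 x² + x − 3.75 = 0, giving x = 0.274 V (positive root), so V_GS = 1.33 V.
I_D = (V_DD − V_GS)/R = (4.81 − 1.33) / 44.5 = 0.0781 mA.

V_GS = 1.33 V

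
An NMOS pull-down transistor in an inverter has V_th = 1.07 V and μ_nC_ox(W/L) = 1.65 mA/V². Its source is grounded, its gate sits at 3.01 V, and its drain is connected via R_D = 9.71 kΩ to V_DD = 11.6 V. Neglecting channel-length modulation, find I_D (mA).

I_D = 1.15 mA

V_GS = V_G = 3.01 V, so V_ov = 3.01 − 1.07 = 1.94 V.
Assume saturation: I_D = ½ k_n V_ov² = 0.5 × 1.65 × 1.94² = 3.1 mA, giving V_DS = V_DD − I_D R_D = 11.6 − 3.1 × 9.71 = -18.5 V.
But -18.5 V < V_ov = 1.94 V, so the device is actually in triode.
In triode I_D = k_n[V_ov V_DS − ½ V_DS²] and I_D = (V_DD − V_DS)/R_D. Equating: 8.01 V_DS² − 32.08 V_DS + 11.6 = 0, giving V_DS = 0.402 V (the root below V_ov).
I_D = (11.6 − 0.402) / 9.71 = 1.15 mA.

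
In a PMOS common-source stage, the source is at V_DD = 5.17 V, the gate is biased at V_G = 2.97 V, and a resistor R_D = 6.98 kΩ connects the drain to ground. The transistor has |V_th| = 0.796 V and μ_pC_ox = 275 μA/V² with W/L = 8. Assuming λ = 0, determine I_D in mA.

I_D = 0.705 mA

V_SG = V_DD − V_G = 5.17 − 2.97 = 2.2 V, so V_ov = 2.2 − 0.796 = 1.4 V.
k_p = μ_pC_ox · (W/L) = 2.2 mA/V².
Assume saturation: I_D = ½ k_p V_ov² = 0.5 × 2.2 × 1.4² = 2.17 mA, giving V_SD = V_DD − I_D R_D = 5.17 − 2.17 × 6.98 = -9.96 V.
But -9.96 V < V_ov = 1.4 V, so the device is actually in triode.
In triode I_D = k_p[V_ov V_SD − ½ V_SD²] and I_D = (V_DD − V_SD)/R_D. Equating: 7.68 V_SD² − 22.56 V_SD + 5.17 = 0, giving V_SD = 0.251 V (the root below V_ov).
I_D = (5.17 − 0.251) / 6.98 = 0.705 mA.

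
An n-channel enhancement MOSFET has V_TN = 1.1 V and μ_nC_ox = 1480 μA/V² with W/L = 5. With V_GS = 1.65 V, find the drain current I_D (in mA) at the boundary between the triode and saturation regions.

At the boundary V_DS = V_ov = V_GS − V_TN = 1.65 − 1.1 = 0.55 V.
k_n = μ_nC_ox · (W/L) = 7.4 mA/V².
I_D = ½ k_n V_ov² = 0.5 × 7.4 × 0.55² = 1.12 mA.

I_D = 1.12 mA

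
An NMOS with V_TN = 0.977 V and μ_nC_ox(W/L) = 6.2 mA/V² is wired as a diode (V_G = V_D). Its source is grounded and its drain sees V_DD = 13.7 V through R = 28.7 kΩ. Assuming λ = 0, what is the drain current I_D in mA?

I_D = 0.430 mA

With gate tied to drain, V_GS = V_DS ≥ V_GS − V_TN, so the device is in saturation.
KCL at the drain: ½ k_n (V_GS − V_TN)² = (V_DD − V_GS)/R.
Let x = V_GS − 0.977. Then 89 x² + x − 12.72 = 0, giving x = 0.373 V (positive root), so V_GS = 1.35 V.
I_D = (V_DD − V_GS)/R = (13.7 − 1.35) / 28.7 = 0.43 mA.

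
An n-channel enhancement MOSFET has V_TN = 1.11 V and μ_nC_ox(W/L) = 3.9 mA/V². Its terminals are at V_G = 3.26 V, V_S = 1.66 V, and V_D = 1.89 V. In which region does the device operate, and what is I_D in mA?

Triode; I_D = 0.336 mA

V_GS = V_G − V_S = 3.26 − 1.66 = 1.6 V; V_DS = V_D − V_S = 1.89 − 1.66 = 0.23 V.
V_ov = V_GS − V_TN = 1.6 − 1.11 = 0.49 V.
Since V_DS = 0.23 V < V_ov = 0.49 V, the device is in the triode region.
I_D = k_n [V_ov · V_DS − ½ V_DS²] = 3.9 × [0.49 × 0.23 − 0.5 × 0.23²] = 0.336 mA.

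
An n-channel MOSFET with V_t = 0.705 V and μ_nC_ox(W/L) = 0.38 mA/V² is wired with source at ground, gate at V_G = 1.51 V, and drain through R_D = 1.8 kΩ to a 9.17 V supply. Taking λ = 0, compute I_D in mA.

V_GS = V_G = 1.51 V, so V_ov = 1.51 − 0.705 = 0.805 V.
Assume saturation: I_D = ½ k_n V_ov² = 0.5 × 0.38 × 0.805² = 0.123 mA, giving V_DS = V_DD − I_D R_D = 9.17 − 0.123 × 1.8 = 8.95 V.
V_DS = 8.95 V ≥ V_ov = 0.805 V, confirming saturation.

I_D = 0.123 mA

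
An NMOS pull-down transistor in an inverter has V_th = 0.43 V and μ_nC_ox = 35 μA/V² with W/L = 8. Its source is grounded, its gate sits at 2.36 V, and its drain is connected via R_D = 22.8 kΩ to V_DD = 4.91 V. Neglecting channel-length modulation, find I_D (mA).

V_GS = V_G = 2.36 V, so V_ov = 2.36 − 0.43 = 1.93 V.
k_n = μ_nC_ox · (W/L) = 0.28 mA/V².
Assume saturation: I_D = ½ k_n V_ov² = 0.5 × 0.28 × 1.93² = 0.521 mA, giving V_DS = V_DD − I_D R_D = 4.91 − 0.521 × 22.8 = -6.98 V.
But -6.98 V < V_ov = 1.93 V, so the device is actually in triode.
In triode I_D = k_n[V_ov V_DS − ½ V_DS²] and I_D = (V_DD − V_DS)/R_D. Equating: 3.19 V_DS² − 13.32 V_DS + 4.91 = 0, giving V_DS = 0.409 V (the root below V_ov).
I_D = (4.91 − 0.409) / 22.8 = 0.197 mA.

I_D = 0.197 mA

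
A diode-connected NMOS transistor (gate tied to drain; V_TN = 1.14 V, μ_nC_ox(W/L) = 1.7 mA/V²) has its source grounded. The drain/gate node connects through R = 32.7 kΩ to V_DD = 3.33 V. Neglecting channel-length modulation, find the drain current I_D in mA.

I_D = 0.0589 mA

With gate tied to drain, V_GS = V_DS ≥ V_GS − V_TN, so the device is in saturation.
KCL at the drain: ½ k_n (V_GS − V_TN)² = (V_DD − V_GS)/R.
Let x = V_GS − 1.14. Then 27.8 x² + x − 2.19 = 0, giving x = 0.263 V (positive root), so V_GS = 1.4 V.
I_D = (V_DD − V_GS)/R = (3.33 − 1.4) / 32.7 = 0.0589 mA.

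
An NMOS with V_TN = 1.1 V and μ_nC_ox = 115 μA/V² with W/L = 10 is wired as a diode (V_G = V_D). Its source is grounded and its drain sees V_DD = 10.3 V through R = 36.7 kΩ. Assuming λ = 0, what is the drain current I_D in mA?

With gate tied to drain, V_GS = V_DS ≥ V_GS − V_TN, so the device is in saturation.
k_n = μ_nC_ox · (W/L) = 1.15 mA/V².
KCL at the drain: ½ k_n (V_GS − V_TN)² = (V_DD − V_GS)/R.
Let x = V_GS − 1.1. Then 21.1 x² + x − 9.2 = 0, giving x = 0.637 V (positive root), so V_GS = 1.74 V.
I_D = (V_DD − V_GS)/R = (10.3 − 1.74) / 36.7 = 0.233 mA.

I_D = 0.233 mA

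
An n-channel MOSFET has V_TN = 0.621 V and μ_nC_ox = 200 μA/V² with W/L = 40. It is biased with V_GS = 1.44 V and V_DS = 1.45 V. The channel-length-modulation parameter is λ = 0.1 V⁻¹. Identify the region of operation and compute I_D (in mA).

Saturation; I_D = 3.07 mA

k_n = μ_nC_ox · (W/L) = 8 mA/V².
V_ov = V_GS − V_TN = 1.44 − 0.621 = 0.819 V.
Since V_DS = 1.45 V ≥ V_ov = 0.819 V, the device is in saturation.
I_D = ½ k_n V_ov² (1 + λ V_DS) = 0.5 × 8 × 0.819² × (1 + 0.1 × 1.45) = 3.07 mA.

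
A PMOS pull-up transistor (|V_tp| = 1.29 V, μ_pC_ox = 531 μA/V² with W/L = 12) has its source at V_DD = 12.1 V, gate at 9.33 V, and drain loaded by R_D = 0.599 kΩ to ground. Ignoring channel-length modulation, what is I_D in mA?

V_SG = V_DD − V_G = 12.1 − 9.33 = 2.77 V, so V_ov = 2.77 − 1.29 = 1.48 V.
k_p = μ_pC_ox · (W/L) = 6.372 mA/V².
Assume saturation: I_D = ½ k_p V_ov² = 0.5 × 6.372 × 1.48² = 6.98 mA, giving V_SD = V_DD − I_D R_D = 12.1 − 6.98 × 0.599 = 7.92 V.
V_SD = 7.92 V ≥ V_ov = 1.48 V, confirming saturation.

I_D = 6.98 mA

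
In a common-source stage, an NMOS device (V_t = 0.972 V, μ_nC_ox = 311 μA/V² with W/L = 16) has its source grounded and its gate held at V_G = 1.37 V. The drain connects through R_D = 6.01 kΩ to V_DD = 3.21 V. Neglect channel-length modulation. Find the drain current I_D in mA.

I_D = 0.394 mA

V_GS = V_G = 1.37 V, so V_ov = 1.37 − 0.972 = 0.398 V.
k_n = μ_nC_ox · (W/L) = 4.976 mA/V².
Assume saturation: I_D = ½ k_n V_ov² = 0.5 × 4.976 × 0.398² = 0.394 mA, giving V_DS = V_DD − I_D R_D = 3.21 − 0.394 × 6.01 = 0.841 V.
V_DS = 0.841 V ≥ V_ov = 0.398 V, confirming saturation.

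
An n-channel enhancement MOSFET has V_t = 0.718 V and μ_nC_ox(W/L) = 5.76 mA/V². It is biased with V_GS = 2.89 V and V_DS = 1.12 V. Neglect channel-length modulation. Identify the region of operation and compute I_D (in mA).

V_ov = V_GS − V_t = 2.89 − 0.718 = 2.17 V.
Since V_DS = 1.12 V < V_ov = 2.17 V, the device is in the triode region.
I_D = k_n [V_ov · V_DS − ½ V_DS²] = 5.76 × [2.17 × 1.12 − 0.5 × 1.12²] = 10.4 mA.

Triode; I_D = 10.4 mA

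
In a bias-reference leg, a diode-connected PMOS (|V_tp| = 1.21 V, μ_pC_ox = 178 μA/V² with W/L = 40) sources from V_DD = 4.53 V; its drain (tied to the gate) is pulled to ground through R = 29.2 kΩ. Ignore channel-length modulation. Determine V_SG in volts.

V_SG = 1.38 V

With gate tied to drain, V_SG = V_SD ≥ V_SG − |V_tp|, so the device is in saturation.
k_p = μ_pC_ox · (W/L) = 7.12 mA/V².
KCL at the drain: ½ k_p (V_SG − |V_tp|)² = (V_DD − V_SG)/R.
Let x = V_SG − 1.21. Then 104 x² + x − 3.32 = 0, giving x = 0.174 V (positive root), so V_SG = 1.38 V.
I_D = (V_DD − V_SG)/R = (4.53 − 1.38) / 29.2 = 0.108 mA.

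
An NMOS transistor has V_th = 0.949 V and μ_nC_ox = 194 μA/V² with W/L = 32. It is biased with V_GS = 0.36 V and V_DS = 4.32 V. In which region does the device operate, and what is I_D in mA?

Cutoff; I_D = 0 mA

V_GS = 0.36 V < V_th = 0.949 V, so the transistor is in cutoff.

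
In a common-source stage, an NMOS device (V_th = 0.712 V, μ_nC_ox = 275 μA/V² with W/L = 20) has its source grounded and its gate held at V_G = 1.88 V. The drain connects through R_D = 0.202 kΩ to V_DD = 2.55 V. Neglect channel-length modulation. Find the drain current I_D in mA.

I_D = 3.75 mA

V_GS = V_G = 1.88 V, so V_ov = 1.88 − 0.712 = 1.17 V.
k_n = μ_nC_ox · (W/L) = 5.5 mA/V².
Assume saturation: I_D = ½ k_n V_ov² = 0.5 × 5.5 × 1.17² = 3.75 mA, giving V_DS = V_DD − I_D R_D = 2.55 − 3.75 × 0.202 = 1.79 V.
V_DS = 1.79 V ≥ V_ov = 1.17 V, confirming saturation.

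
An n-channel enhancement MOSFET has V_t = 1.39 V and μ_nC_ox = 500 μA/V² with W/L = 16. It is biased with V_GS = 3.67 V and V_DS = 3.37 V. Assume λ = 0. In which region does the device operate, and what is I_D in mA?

k_n = μ_nC_ox · (W/L) = 8 mA/V².
V_ov = V_GS − V_t = 3.67 − 1.39 = 2.28 V.
Since V_DS = 3.37 V ≥ V_ov = 2.28 V, the device is in saturation.
I_D = ½ k_n V_ov² = 0.5 × 8 × 2.28² = 20.8 mA.

Saturation; I_D = 20.8 mA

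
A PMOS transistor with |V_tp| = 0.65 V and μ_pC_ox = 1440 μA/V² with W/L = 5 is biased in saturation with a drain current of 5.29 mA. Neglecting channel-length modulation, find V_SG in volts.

V_SG = 1.86 V

k_p = μ_pC_ox · (W/L) = 7.2 mA/V².
In saturation I_D = ½ k_p (V_SG − |V_tp|)², so V_SG − |V_tp| = √(2 I_D / k_p) = √(2 × 5.29 / 7.2) = 1.21 V.
V_SG = 0.65 + 1.21 = 1.86 V.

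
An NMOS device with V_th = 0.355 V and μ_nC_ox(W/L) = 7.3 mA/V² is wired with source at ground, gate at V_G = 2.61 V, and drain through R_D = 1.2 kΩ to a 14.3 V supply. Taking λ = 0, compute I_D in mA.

I_D = 11.2 mA

V_GS = V_G = 2.61 V, so V_ov = 2.61 − 0.355 = 2.25 V.
Assume saturation: I_D = ½ k_n V_ov² = 0.5 × 7.3 × 2.25² = 18.6 mA, giving V_DS = V_DD − I_D R_D = 14.3 − 18.6 × 1.2 = -7.97 V.
But -7.97 V < V_ov = 2.25 V, so the device is actually in triode.
In triode I_D = k_n[V_ov V_DS − ½ V_DS²] and I_D = (V_DD − V_DS)/R_D. Equating: 4.38 V_DS² − 20.75 V_DS + 14.3 = 0, giving V_DS = 0.837 V (the root below V_ov).
I_D = (14.3 − 0.837) / 1.2 = 11.2 mA.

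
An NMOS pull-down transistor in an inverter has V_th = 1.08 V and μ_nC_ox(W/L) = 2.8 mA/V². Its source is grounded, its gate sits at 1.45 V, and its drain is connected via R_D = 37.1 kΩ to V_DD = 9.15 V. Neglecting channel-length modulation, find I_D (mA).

I_D = 0.192 mA

V_GS = V_G = 1.45 V, so V_ov = 1.45 − 1.08 = 0.37 V.
Assume saturation: I_D = ½ k_n V_ov² = 0.5 × 2.8 × 0.37² = 0.192 mA, giving V_DS = V_DD − I_D R_D = 9.15 − 0.192 × 37.1 = 2.04 V.
V_DS = 2.04 V ≥ V_ov = 0.37 V, confirming saturation.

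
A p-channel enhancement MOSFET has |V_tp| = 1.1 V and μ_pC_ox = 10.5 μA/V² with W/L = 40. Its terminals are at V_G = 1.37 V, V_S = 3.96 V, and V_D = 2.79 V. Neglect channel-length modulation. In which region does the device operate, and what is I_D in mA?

V_SG = V_S − V_G = 3.96 − 1.37 = 2.59 V; V_SD = V_S − V_D = 3.96 − 2.79 = 1.17 V.
k_p = μ_pC_ox · (W/L) = 0.42 mA/V².
V_ov = V_SG − |V_tp| = 2.59 − 1.1 = 1.49 V.
Since V_SD = 1.17 V < V_ov = 1.49 V, the device is in the triode region.
I_D = k_p [V_ov · V_SD − ½ V_SD²] = 0.42 × [1.49 × 1.17 − 0.5 × 1.17²] = 0.445 mA.

Triode; I_D = 0.445 mA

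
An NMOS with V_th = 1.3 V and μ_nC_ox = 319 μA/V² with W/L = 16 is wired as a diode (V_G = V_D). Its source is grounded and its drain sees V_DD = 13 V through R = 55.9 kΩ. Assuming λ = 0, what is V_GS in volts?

V_GS = 1.58 V

With gate tied to drain, V_GS = V_DS ≥ V_GS − V_th, so the device is in saturation.
k_n = μ_nC_ox · (W/L) = 5.104 mA/V².
KCL at the drain: ½ k_n (V_GS − V_th)² = (V_DD − V_GS)/R.
Let x = V_GS − 1.3. Then 143 x² + x − 11.7 = 0, giving x = 0.283 V (positive root), so V_GS = 1.58 V.
I_D = (V_DD − V_GS)/R = (13 − 1.58) / 55.9 = 0.204 mA.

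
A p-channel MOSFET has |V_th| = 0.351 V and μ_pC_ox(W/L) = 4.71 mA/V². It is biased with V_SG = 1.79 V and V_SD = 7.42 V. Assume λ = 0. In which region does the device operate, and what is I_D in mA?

V_ov = V_SG − |V_th| = 1.79 − 0.351 = 1.44 V.
Since V_SD = 7.42 V ≥ V_ov = 1.44 V, the device is in saturation.
I_D = ½ k_p V_ov² = 0.5 × 4.71 × 1.44² = 4.88 mA.

Saturation; I_D = 4.88 mA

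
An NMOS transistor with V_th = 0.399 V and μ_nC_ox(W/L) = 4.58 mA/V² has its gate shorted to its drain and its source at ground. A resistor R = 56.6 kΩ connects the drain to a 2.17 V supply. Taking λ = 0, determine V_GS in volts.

V_GS = 0.512 V

With gate tied to drain, V_GS = V_DS ≥ V_GS − V_th, so the device is in saturation.
KCL at the drain: ½ k_n (V_GS − V_th)² = (V_DD − V_GS)/R.
Let x = V_GS − 0.399. Then 130 x² + x − 1.771 = 0, giving x = 0.113 V (positive root), so V_GS = 0.512 V.
I_D = (V_DD − V_GS)/R = (2.17 − 0.512) / 56.6 = 0.0293 mA.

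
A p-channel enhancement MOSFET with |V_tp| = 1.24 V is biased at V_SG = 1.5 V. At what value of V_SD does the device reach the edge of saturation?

The boundary between triode and saturation is V_SD = V_SG − |V_tp| = V_ov.
V_ov = 1.5 − 1.24 = 0.26 V.

V_SD,sat = 0.260 V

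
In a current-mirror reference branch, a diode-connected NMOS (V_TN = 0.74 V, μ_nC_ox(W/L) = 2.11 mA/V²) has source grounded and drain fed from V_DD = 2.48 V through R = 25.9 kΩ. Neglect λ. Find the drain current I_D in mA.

I_D = 0.0581 mA

With gate tied to drain, V_GS = V_DS ≥ V_GS − V_TN, so the device is in saturation.
KCL at the drain: ½ k_n (V_GS − V_TN)² = (V_DD − V_GS)/R.
Let x = V_GS − 0.74. Then 27.3 x² + x − 1.74 = 0, giving x = 0.235 V (positive root), so V_GS = 0.975 V.
I_D = (V_DD − V_GS)/R = (2.48 − 0.975) / 25.9 = 0.0581 mA.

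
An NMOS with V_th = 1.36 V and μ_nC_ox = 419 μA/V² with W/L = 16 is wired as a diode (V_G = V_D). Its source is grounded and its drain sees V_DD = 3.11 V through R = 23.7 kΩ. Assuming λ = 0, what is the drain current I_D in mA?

With gate tied to drain, V_GS = V_DS ≥ V_GS − V_th, so the device is in saturation.
k_n = μ_nC_ox · (W/L) = 6.704 mA/V².
KCL at the drain: ½ k_n (V_GS − V_th)² = (V_DD − V_GS)/R.
Let x = V_GS − 1.36. Then 79.4 x² + x − 1.75 = 0, giving x = 0.142 V (positive root), so V_GS = 1.5 V.
I_D = (V_DD − V_GS)/R = (3.11 − 1.5) / 23.7 = 0.0678 mA.

I_D = 0.0678 mA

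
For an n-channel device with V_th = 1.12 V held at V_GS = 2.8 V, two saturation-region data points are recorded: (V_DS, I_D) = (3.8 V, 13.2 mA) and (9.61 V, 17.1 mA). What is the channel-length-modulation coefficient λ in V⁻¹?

With V_GS fixed, I_D ∝ (1 + λ V_DS) in saturation, so I_D2/I_D1 = (1 + λ V_DS2)/(1 + λ V_DS1).
17.1/13.2 = 1.295 = (1 + 9.61 λ)/(1 + 3.8 λ).
Solving: λ (I_D1 V_DS2 − I_D2 V_DS1) = I_D2 − I_D1, so λ = (17.1 − 13.2) / (13.2 × 9.61 − 17.1 × 3.8) = 3.9 / 61.9 = 0.063 V⁻¹.

λ = 0.0630 V⁻¹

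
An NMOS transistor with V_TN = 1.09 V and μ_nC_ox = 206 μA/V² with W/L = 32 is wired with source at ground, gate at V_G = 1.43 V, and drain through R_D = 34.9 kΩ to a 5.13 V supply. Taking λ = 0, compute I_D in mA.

I_D = 0.145 mA

V_GS = V_G = 1.43 V, so V_ov = 1.43 − 1.09 = 0.34 V.
k_n = μ_nC_ox · (W/L) = 6.592 mA/V².
Assume saturation: I_D = ½ k_n V_ov² = 0.5 × 6.592 × 0.34² = 0.381 mA, giving V_DS = V_DD − I_D R_D = 5.13 − 0.381 × 34.9 = -8.17 V.
But -8.17 V < V_ov = 0.34 V, so the device is actually in triode.
In triode I_D = k_n[V_ov V_DS − ½ V_DS²] and I_D = (V_DD − V_DS)/R_D. Equating: 115 V_DS² − 79.22 V_DS + 5.13 = 0, giving V_DS = 0.0724 V (the root below V_ov).
I_D = (5.13 − 0.0724) / 34.9 = 0.145 mA.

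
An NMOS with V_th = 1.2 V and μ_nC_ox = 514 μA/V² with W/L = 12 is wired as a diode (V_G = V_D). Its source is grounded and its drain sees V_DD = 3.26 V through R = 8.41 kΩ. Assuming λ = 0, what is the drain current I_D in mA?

With gate tied to drain, V_GS = V_DS ≥ V_GS − V_th, so the device is in saturation.
k_n = μ_nC_ox · (W/L) = 6.168 mA/V².
KCL at the drain: ½ k_n (V_GS − V_th)² = (V_DD − V_GS)/R.
Let x = V_GS − 1.2. Then 25.9 x² + x − 2.06 = 0, giving x = 0.263 V (positive root), so V_GS = 1.46 V.
I_D = (V_DD − V_GS)/R = (3.26 − 1.46) / 8.41 = 0.214 mA.

I_D = 0.214 mA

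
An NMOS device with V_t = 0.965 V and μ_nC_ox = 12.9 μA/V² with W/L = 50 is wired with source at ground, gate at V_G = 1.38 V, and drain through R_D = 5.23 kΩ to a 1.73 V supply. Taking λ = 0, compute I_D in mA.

I_D = 0.0555 mA

V_GS = V_G = 1.38 V, so V_ov = 1.38 − 0.965 = 0.415 V.
k_n = μ_nC_ox · (W/L) = 0.645 mA/V².
Assume saturation: I_D = ½ k_n V_ov² = 0.5 × 0.645 × 0.415² = 0.0555 mA, giving V_DS = V_DD − I_D R_D = 1.73 − 0.0555 × 5.23 = 1.44 V.
V_DS = 1.44 V ≥ V_ov = 0.415 V, confirming saturation.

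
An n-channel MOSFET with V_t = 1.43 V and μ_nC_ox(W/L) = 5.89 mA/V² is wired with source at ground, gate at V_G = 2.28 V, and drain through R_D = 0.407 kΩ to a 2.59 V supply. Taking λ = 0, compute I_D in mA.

I_D = 2.13 mA

V_GS = V_G = 2.28 V, so V_ov = 2.28 − 1.43 = 0.85 V.
Assume saturation: I_D = ½ k_n V_ov² = 0.5 × 5.89 × 0.85² = 2.13 mA, giving V_DS = V_DD − I_D R_D = 2.59 − 2.13 × 0.407 = 1.72 V.
V_DS = 1.72 V ≥ V_ov = 0.85 V, confirming saturation.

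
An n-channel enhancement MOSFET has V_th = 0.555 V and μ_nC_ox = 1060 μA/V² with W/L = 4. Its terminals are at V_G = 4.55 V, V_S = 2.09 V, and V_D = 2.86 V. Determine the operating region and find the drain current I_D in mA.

Triode; I_D = 4.96 mA

V_GS = V_G − V_S = 4.55 − 2.09 = 2.46 V; V_DS = V_D − V_S = 2.86 − 2.09 = 0.77 V.
k_n = μ_nC_ox · (W/L) = 4.24 mA/V².
V_ov = V_GS − V_th = 2.46 − 0.555 = 1.9 V.
Since V_DS = 0.77 V < V_ov = 1.9 V, the device is in the triode region.
I_D = k_n [V_ov · V_DS − ½ V_DS²] = 4.24 × [1.9 × 0.77 − 0.5 × 0.77²] = 4.96 mA.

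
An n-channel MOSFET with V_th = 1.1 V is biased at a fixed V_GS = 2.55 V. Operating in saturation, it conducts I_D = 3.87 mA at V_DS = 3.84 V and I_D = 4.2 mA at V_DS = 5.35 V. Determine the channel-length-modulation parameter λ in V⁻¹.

With V_GS fixed, I_D ∝ (1 + λ V_DS) in saturation, so I_D2/I_D1 = (1 + λ V_DS2)/(1 + λ V_DS1).
4.2/3.87 = 1.085 = (1 + 5.35 λ)/(1 + 3.84 λ).
Solving: λ (I_D1 V_DS2 − I_D2 V_DS1) = I_D2 − I_D1, so λ = (4.2 − 3.87) / (3.87 × 5.35 − 4.2 × 3.84) = 0.33 / 4.58 = 0.0721 V⁻¹.

λ = 0.0721 V⁻¹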